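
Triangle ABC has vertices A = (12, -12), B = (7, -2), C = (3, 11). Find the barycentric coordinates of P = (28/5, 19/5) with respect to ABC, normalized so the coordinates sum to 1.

Signed area of the reference triangle: [ABC] = ½·(12·(-2−11) + 7·(11−(-12)) + 3·(-12−(-2))) = ½·(-156 + 161 − 30) = -25/2.
[PBC] = ½·((28/5)·(-2−11) + 7·(11−(19/5)) + 3·(19/5−(-2))) = ½·(-364/5 + 252/5 + 87/5) = -5/2, so the A-coordinate is (-5/2)/(-25/2) = 1/5.
[APC] = ½·(12·(19/5−11) + (28/5)·(11−(-12)) + 3·(-12−(19/5))) = ½·(-432/5 + 644/5 − 237/5) = -5/2, so the B-coordinate is 1/5.
[ABP] = ½·(12·(-2−(19/5)) + 7·(19/5−(-12)) + (28/5)·(-12−(-2))) = ½·(-348/5 + 553/5 − 56) = -15/2, so the C-coordinate is 3/5.
Check: 1/5 + 1/5 + 3/5 = 1.

(1/5, 1/5, 3/5)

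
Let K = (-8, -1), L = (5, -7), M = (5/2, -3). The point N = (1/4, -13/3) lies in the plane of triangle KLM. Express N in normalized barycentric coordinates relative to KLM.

Signed area of the reference triangle: [KLM] = ½·((-8)·(-7−(-3)) + 5·(-3−(-1)) + (5/2)·(-1−(-7))) = ½·(32 − 10 + 15) = 37/2.
[NLM] = ½·((1/4)·(-7−(-3)) + 5·(-3−(-13/3)) + (5/2)·(-13/3−(-7))) = ½·(-1 + 20/3 + 20/3) = 37/6, so the K-coordinate is (37/6)/(37/2) = 1/3.
[KNM] = ½·((-8)·(-13/3−(-3)) + (1/4)·(-3−(-1)) + (5/2)·(-1−(-13/3))) = ½·(32/3 − 1/2 + 25/3) = 37/4, so the L-coordinate is 1/2.
[KLN] = ½·((-8)·(-7−(-13/3)) + 5·(-13/3−(-1)) + (1/4)·(-1−(-7))) = ½·(64/3 − 50/3 + 3/2) = 37/12, so the M-coordinate is 1/6.

(1/3, 1/2, 1/6)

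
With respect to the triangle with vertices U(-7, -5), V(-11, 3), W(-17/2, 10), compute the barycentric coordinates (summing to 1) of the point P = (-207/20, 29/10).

(1/10, 4/5, 1/10)

Signed area of the reference triangle: [UVW] = ½·((-7)·(3−10) + (-11)·(10−(-5)) + (-17/2)·(-5−3)) = ½·(49 − 165 + 68) = -24.
[PVW] = ½·((-207/20)·(3−10) + (-11)·(10−(29/10)) + (-17/2)·(29/10−3)) = ½·(1449/20 − 781/10 + 17/20) = -12/5, so the U-coordinate is (-12/5)/(-24) = 1/10.
[UPW] = ½·((-7)·(29/10−10) + (-207/20)·(10−(-5)) + (-17/2)·(-5−(29/10))) = ½·(497/10 − 621/4 + 1343/20) = -96/5, so the V-coordinate is 4/5.
[UVP] = ½·((-7)·(3−(29/10)) + (-11)·(29/10−(-5)) + (-207/20)·(-5−3)) = ½·(-7/10 − 869/10 + 414/5) = -12/5, so the W-coordinate is 1/10.
Check: 1/10 + 4/5 + 1/10 = 1.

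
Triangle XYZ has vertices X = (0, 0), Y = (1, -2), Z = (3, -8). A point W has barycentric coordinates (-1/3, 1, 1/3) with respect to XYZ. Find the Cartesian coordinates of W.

(2, -14/3)

W = (-1/3)·X + 1·Y + (1/3)·Z.
x-coordinate: (-1/3)·0 + 1·1 + (1/3)·3 = 2.
y-coordinate: (-1/3)·0 + 1·(-2) + (1/3)·(-8) = -14/3.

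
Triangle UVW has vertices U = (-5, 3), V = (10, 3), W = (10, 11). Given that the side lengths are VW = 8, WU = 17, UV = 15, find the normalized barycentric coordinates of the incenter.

The incenter has barycentric coordinates proportional to the opposite side lengths: (8 : 17 : 15).
Normalizing by 8+17+15 = 40 gives (1/5, 17/40, 3/8).

(1/5, 17/40, 3/8)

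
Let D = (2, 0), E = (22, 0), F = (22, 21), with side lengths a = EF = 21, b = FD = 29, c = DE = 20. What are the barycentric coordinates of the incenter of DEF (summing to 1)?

The incenter has barycentric coordinates proportional to the opposite side lengths: (21 : 29 : 20).
Normalizing by 21+29+20 = 70 gives (3/10, 29/70, 2/7).

(3/10, 29/70, 2/7)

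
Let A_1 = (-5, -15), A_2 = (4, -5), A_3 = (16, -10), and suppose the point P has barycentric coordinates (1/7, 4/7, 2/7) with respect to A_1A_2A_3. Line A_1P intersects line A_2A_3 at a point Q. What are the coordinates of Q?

Line A_1P meets A_2A_3 where the A_1-coordinate vanishes; zeroing P's A_1-weight and renormalizing leaves A_2, A_3-weights 4/7 : 2/7 → (2/3, 1/3).
So Q = (2/3)·A_2 + (1/3)·A_3 = (8, -20/3).

(8, -20/3)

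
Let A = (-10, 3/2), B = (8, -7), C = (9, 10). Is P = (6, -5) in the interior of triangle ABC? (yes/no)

yes

Barycentric coordinates of P: (72/629, 519/629, 38/629).
The three coordinates are positive, positive, positive; a point is interior exactly when all three are positive.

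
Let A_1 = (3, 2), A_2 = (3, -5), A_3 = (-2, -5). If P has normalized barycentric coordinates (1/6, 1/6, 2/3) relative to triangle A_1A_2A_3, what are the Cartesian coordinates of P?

P = (1/6)·A_1 + (1/6)·A_2 + (2/3)·A_3.
x-coordinate: (1/6)·3 + (1/6)·3 + (2/3)·(-2) = -1/3.
y-coordinate: (1/6)·2 + (1/6)·(-5) + (2/3)·(-5) = -23/6.

(-1/3, -23/6)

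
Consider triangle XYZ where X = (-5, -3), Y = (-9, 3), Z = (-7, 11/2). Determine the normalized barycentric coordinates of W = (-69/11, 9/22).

Signed area of the reference triangle: [XYZ] = ½·((-5)·(3−(11/2)) + (-9)·(11/2−(-3)) + (-7)·(-3−3)) = ½·(25/2 − 153/2 + 42) = -11.
[WYZ] = ½·((-69/11)·(3−(11/2)) + (-9)·(11/2−(9/22)) + (-7)·(9/22−3)) = ½·(345/22 − 504/11 + 399/22) = -6, so the X-coordinate is (-6)/(-11) = 6/11.
[XWZ] = ½·((-5)·(9/22−(11/2)) + (-69/11)·(11/2−(-3)) + (-7)·(-3−(9/22))) = ½·(280/11 − 1173/22 + 525/22) = -2, so the Y-coordinate is 2/11.
[XYW] = ½·((-5)·(3−(9/22)) + (-9)·(9/22−(-3)) + (-69/11)·(-3−3)) = ½·(-285/22 − 675/22 + 414/11) = -3, so the Z-coordinate is 3/11.
Check: 6/11 + 2/11 + 3/11 = 1.

(6/11, 2/11, 3/11)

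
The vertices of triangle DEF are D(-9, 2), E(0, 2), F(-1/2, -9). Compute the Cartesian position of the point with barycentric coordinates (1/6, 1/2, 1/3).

(-5/3, -5/3)

G = (1/6)·D + (1/2)·E + (1/3)·F.
x-coordinate: (1/6)·(-9) + (1/2)·0 + (1/3)·(-1/2) = -5/3.
y-coordinate: (1/6)·2 + (1/2)·2 + (1/3)·(-9) = -5/3.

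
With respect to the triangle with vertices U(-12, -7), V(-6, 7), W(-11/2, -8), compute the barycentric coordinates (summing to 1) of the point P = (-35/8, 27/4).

Signed area of the reference triangle: [UVW] = ½·((-12)·(7−(-8)) + (-6)·(-8−(-7)) + (-11/2)·(-7−7)) = ½·(-180 + 6 + 77) = -97/2.
[PVW] = ½·((-35/8)·(7−(-8)) + (-6)·(-8−(27/4)) + (-11/2)·(27/4−7)) = ½·(-525/8 + 177/2 + 11/8) = 97/8, so the U-coordinate is (97/8)/(-97/2) = -1/4.
[UPW] = ½·((-12)·(27/4−(-8)) + (-35/8)·(-8−(-7)) + (-11/2)·(-7−(27/4))) = ½·(-177 + 35/8 + 605/8) = -97/2, so the V-coordinate is 1.
[UVP] = ½·((-12)·(7−(27/4)) + (-6)·(27/4−(-7)) + (-35/8)·(-7−7)) = ½·(-3 − 165/2 + 245/4) = -97/8, so the W-coordinate is 1/4.

(-1/4, 1, 1/4)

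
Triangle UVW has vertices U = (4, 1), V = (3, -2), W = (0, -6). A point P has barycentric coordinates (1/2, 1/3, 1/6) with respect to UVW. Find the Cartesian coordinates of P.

(3, -7/6)

P = (1/2)·U + (1/3)·V + (1/6)·W.
x-coordinate: (1/2)·4 + (1/3)·3 + (1/6)·0 = 3.
y-coordinate: (1/2)·1 + (1/3)·(-2) + (1/6)·(-6) = -7/6.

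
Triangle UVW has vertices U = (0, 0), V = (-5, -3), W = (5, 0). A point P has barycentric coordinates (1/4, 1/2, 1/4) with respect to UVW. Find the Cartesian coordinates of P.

P = (1/4)·U + (1/2)·V + (1/4)·W.
x-coordinate: (1/4)·0 + (1/2)·(-5) + (1/4)·5 = -5/4.
y-coordinate: (1/4)·0 + (1/2)·(-3) + (1/4)·0 = -3/2.

(-5/4, -3/2)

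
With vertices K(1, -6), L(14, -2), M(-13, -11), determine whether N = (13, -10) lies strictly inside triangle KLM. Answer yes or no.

Barycentric coordinates of N: (-23, 116/9, 100/9).
The three coordinates are negative, positive, positive; a point is interior exactly when all three are positive.

no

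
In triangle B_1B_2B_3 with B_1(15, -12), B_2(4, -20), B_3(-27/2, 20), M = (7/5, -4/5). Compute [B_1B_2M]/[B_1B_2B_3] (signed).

2/5

[B_1B_2B_3] = ½·(15·(-20−20) + 4·(20−(-12)) + (-27/2)·(-12−(-20))) = ½·(-600 + 128 − 108) = -290.
[B_1B_2M] = ½·(15·(-20−(-4/5)) + 4·(-4/5−(-12)) + (7/5)·(-12−(-20))) = ½·(-288 + 224/5 + 56/5) = -116, so the ratio is (-116)/(-290) = 2/5.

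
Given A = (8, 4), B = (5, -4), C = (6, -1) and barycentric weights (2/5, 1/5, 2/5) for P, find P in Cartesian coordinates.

P = (2/5)·A + (1/5)·B + (2/5)·C.
x-coordinate: (2/5)·8 + (1/5)·5 + (2/5)·6 = 33/5.
y-coordinate: (2/5)·4 + (1/5)·(-4) + (2/5)·(-1) = 2/5.

(33/5, 2/5)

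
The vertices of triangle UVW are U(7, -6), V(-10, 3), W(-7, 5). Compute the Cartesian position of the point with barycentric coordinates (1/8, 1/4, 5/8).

(-6, 25/8)

P = (1/8)·U + (1/4)·V + (5/8)·W.
x-coordinate: (1/8)·7 + (1/4)·(-10) + (5/8)·(-7) = -6.
y-coordinate: (1/8)·(-6) + (1/4)·3 + (5/8)·5 = 25/8.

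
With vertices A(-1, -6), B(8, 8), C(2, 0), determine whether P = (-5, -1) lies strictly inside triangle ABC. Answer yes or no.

no

Barycentric coordinates of P: (-25/6, -13/4, 101/12).
The three coordinates are negative, negative, positive; a point is interior exactly when all three are positive.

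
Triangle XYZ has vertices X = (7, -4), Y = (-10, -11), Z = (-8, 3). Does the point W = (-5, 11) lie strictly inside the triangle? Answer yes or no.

no

Barycentric coordinates of W: (13/112, -141/224, 339/224).
The three coordinates are positive, negative, positive; a point is interior exactly when all three are positive.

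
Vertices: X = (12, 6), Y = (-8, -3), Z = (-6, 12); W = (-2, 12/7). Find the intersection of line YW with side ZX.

Barycentric coordinates of W with respect to XYZ: (2/7, 4/7, 1/7).
On side ZX the Y-coordinate is zero; dropping W's Y-weight 4/7 and renormalizing the remaining 1/7 : 2/7 gives weights 1/3, 2/3 on Z, X.
V = (1/3)·(-6, 12) + (2/3)·(12, 6) = (6, 8).

(6, 8)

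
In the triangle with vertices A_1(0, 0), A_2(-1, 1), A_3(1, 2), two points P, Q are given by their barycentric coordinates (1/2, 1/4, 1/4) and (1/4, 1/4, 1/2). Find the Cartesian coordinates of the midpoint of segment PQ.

(1/8, 1)

Barycentric coordinates of the midpoint are the average: (3/8, 1/4, 3/8).
Converting: (3/8)·A_1 + (1/4)·A_2 + (3/8)·A_3 = (1/8, 1).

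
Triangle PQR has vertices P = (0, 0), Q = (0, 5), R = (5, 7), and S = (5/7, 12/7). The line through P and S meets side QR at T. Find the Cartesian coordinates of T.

(5/2, 6)

Barycentric coordinates of S with respect to PQR: (5/7, 1/7, 1/7).
On side QR the P-coordinate is zero; dropping S's P-weight 5/7 and renormalizing the remaining 1/7 : 1/7 gives weights 1/2, 1/2 on Q, R.
T = (1/2)·(0, 5) + (1/2)·(5, 7) = (5/2, 6).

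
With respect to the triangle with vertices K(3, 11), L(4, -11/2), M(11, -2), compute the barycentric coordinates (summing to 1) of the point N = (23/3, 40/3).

(1, -2/3, 2/3)

Signed area of the reference triangle: [KLM] = ½·(3·(-11/2−(-2)) + 4·(-2−11) + 11·(11−(-11/2))) = ½·(-21/2 − 52 + 363/2) = 119/2.
[NLM] = ½·((23/3)·(-11/2−(-2)) + 4·(-2−(40/3)) + 11·(40/3−(-11/2))) = ½·(-161/6 − 184/3 + 1243/6) = 119/2, so the K-coordinate is (119/2)/(119/2) = 1.
[KNM] = ½·(3·(40/3−(-2)) + (23/3)·(-2−11) + 11·(11−(40/3))) = ½·(46 − 299/3 − 77/3) = -119/3, so the L-coordinate is -2/3.
[KLN] = ½·(3·(-11/2−(40/3)) + 4·(40/3−11) + (23/3)·(11−(-11/2))) = ½·(-113/2 + 28/3 + 253/2) = 119/3, so the M-coordinate is 2/3.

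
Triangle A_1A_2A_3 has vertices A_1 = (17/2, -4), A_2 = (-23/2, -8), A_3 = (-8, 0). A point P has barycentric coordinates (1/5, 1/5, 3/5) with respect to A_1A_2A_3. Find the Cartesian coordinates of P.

(-27/5, -12/5)

P = (1/5)·A_1 + (1/5)·A_2 + (3/5)·A_3.
x-coordinate: (1/5)·(17/2) + (1/5)·(-23/2) + (3/5)·(-8) = -27/5.
y-coordinate: (1/5)·(-4) + (1/5)·(-8) + (3/5)·0 = -12/5.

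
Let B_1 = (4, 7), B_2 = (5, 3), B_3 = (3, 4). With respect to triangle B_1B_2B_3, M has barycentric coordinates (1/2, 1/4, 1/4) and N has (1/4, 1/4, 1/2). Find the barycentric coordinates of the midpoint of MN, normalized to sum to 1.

(3/8, 1/4, 3/8)

Since both coordinate triples sum to 1, the midpoint's barycentrics are the componentwise average.
(1/2+1/4)/2 = 3/8; similarly 1/4 and 3/8.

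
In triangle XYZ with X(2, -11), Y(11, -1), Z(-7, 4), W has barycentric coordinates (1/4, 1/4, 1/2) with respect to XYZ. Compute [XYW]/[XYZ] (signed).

The signed ratio [XYW]/[XYZ] equals the barycentric coordinate of W at vertex Z, which is 1/2.

1/2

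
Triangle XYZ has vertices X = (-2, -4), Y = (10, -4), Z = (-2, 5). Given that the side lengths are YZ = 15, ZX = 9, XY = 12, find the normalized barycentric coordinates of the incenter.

(5/12, 1/4, 1/3)

The incenter has barycentric coordinates proportional to the opposite side lengths: (15 : 9 : 12).
Normalizing by 15+9+12 = 36 gives (5/12, 1/4, 1/3).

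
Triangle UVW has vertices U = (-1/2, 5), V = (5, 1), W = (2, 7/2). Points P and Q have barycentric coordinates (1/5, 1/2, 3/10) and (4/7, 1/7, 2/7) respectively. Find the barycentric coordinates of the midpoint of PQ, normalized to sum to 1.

Since both coordinate triples sum to 1, the midpoint's barycentrics are the componentwise average.
(1/5+4/7)/2 = 27/70; similarly 9/28 and 41/140.

(27/70, 9/28, 41/140)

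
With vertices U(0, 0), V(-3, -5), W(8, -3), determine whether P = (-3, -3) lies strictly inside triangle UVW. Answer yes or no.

no

Barycentric coordinates of P: (22/49, 33/49, -6/49).
The three coordinates are positive, positive, negative; a point is interior exactly when all three are positive.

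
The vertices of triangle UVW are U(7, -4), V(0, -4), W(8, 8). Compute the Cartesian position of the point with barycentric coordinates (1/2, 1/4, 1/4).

(11/2, -1)

P = (1/2)·U + (1/4)·V + (1/4)·W.
x-coordinate: (1/2)·7 + (1/4)·0 + (1/4)·8 = 11/2.
y-coordinate: (1/2)·(-4) + (1/4)·(-4) + (1/4)·8 = -1.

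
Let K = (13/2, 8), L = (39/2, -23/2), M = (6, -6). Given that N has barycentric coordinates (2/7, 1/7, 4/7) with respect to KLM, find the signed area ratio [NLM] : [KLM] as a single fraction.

The signed ratio [NLM]/[KLM] equals the barycentric coordinate of N at vertex K, which is 2/7.

2/7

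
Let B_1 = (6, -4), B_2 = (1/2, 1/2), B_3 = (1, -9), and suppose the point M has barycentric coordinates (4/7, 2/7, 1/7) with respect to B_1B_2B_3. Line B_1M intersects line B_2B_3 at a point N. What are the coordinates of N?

Line B_1M meets B_2B_3 where the B_1-coordinate vanishes; zeroing M's B_1-weight and renormalizing leaves B_2, B_3-weights 2/7 : 1/7 → (2/3, 1/3).
So N = (2/3)·B_2 + (1/3)·B_3 = (2/3, -8/3).

(2/3, -8/3)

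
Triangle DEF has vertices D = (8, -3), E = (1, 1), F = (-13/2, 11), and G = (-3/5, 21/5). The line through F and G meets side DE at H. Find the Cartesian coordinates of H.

Barycentric coordinates of G with respect to DEF: (1/5, 2/5, 2/5).
On side DE the F-coordinate is zero; dropping G's F-weight 2/5 and renormalizing the remaining 1/5 : 2/5 gives weights 1/3, 2/3 on D, E.
H = (1/3)·(8, -3) + (2/3)·(1, 1) = (10/3, -1/3).

(10/3, -1/3)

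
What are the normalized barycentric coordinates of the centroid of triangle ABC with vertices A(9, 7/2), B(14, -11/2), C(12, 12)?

(1/3, 1/3, 1/3)

The centroid is the average of the vertices, so each weight is 1/3.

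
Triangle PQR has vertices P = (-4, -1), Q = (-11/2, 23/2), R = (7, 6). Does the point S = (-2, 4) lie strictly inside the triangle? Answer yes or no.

yes

Barycentric coordinates of S: (149/296, 41/148, 65/296).
The three coordinates are positive, positive, positive; a point is interior exactly when all three are positive.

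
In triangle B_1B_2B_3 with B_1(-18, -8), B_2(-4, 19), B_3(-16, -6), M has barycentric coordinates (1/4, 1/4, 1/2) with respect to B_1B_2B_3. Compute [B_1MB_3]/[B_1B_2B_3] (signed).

1/4

The signed ratio [B_1MB_3]/[B_1B_2B_3] equals the barycentric coordinate of M at vertex B_2, which is 1/4.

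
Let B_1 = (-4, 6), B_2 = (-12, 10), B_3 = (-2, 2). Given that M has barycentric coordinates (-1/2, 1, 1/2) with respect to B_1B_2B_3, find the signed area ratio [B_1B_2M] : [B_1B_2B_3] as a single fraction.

The signed ratio [B_1B_2M]/[B_1B_2B_3] equals the barycentric coordinate of M at vertex B_3, which is 1/2.

1/2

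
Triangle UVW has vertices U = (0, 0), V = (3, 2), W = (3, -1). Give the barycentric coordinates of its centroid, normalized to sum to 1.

The centroid is the average of the vertices, so each weight is 1/3.

(1/3, 1/3, 1/3)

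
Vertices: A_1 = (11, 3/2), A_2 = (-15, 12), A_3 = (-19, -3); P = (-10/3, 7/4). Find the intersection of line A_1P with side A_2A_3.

Barycentric coordinates of P with respect to A_1A_2A_3: (1/2, 1/6, 1/3).
On side A_2A_3 the A_1-coordinate is zero; dropping P's A_1-weight 1/2 and renormalizing the remaining 1/6 : 1/3 gives weights 1/3, 2/3 on A_2, A_3.
Q = (1/3)·(-15, 12) + (2/3)·(-19, -3) = (-53/3, 2).

(-53/3, 2)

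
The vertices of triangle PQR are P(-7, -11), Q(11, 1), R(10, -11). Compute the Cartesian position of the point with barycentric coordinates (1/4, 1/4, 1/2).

S = (1/4)·P + (1/4)·Q + (1/2)·R.
x-coordinate: (1/4)·(-7) + (1/4)·11 + (1/2)·10 = 6.
y-coordinate: (1/4)·(-11) + (1/4)·1 + (1/2)·(-11) = -8.

(6, -8)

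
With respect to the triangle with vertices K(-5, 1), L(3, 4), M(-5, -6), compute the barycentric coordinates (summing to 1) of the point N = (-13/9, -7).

(-7/9, 4/9, 4/3)

Signed area of the reference triangle: [KLM] = ½·((-5)·(4−(-6)) + 3·(-6−1) + (-5)·(1−4)) = ½·(-50 − 21 + 15) = -28.
[NLM] = ½·((-13/9)·(4−(-6)) + 3·(-6−(-7)) + (-5)·(-7−4)) = ½·(-130/9 + 3 + 55) = 196/9, so the K-coordinate is (196/9)/(-28) = -7/9.
[KNM] = ½·((-5)·(-7−(-6)) + (-13/9)·(-6−1) + (-5)·(1−(-7))) = ½·(5 + 91/9 − 40) = -112/9, so the L-coordinate is 4/9.
[KLN] = ½·((-5)·(4−(-7)) + 3·(-7−1) + (-13/9)·(1−4)) = ½·(-55 − 24 + 13/3) = -112/3, so the M-coordinate is 4/3.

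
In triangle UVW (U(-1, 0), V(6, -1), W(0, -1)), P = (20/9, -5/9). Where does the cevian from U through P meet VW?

(24/5, -1)

Barycentric coordinates of P with respect to UVW: (4/9, 4/9, 1/9).
On side VW the U-coordinate is zero; dropping P's U-weight 4/9 and renormalizing the remaining 4/9 : 1/9 gives weights 4/5, 1/5 on V, W.
Q = (4/5)·(6, -1) + (1/5)·(0, -1) = (24/5, -1).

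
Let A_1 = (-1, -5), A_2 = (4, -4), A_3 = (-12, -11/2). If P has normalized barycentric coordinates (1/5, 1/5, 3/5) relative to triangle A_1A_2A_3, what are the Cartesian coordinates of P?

P = (1/5)·A_1 + (1/5)·A_2 + (3/5)·A_3.
x-coordinate: (1/5)·(-1) + (1/5)·4 + (3/5)·(-12) = -33/5.
y-coordinate: (1/5)·(-5) + (1/5)·(-4) + (3/5)·(-11/2) = -51/10.

(-33/5, -51/10)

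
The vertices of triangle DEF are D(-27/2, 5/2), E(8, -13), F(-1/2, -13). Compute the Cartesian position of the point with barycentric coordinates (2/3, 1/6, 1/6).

(-31/4, -8/3)

G = (2/3)·D + (1/6)·E + (1/6)·F.
x-coordinate: (2/3)·(-27/2) + (1/6)·8 + (1/6)·(-1/2) = -31/4.
y-coordinate: (2/3)·(5/2) + (1/6)·(-13) + (1/6)·(-13) = -8/3.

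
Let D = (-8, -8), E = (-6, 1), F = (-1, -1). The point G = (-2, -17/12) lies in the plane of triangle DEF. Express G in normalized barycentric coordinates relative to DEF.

(1/12, 1/12, 5/6)

Signed area of the reference triangle: [DEF] = ½·((-8)·(1−(-1)) + (-6)·(-1−(-8)) + (-1)·(-8−1)) = ½·(-16 − 42 + 9) = -49/2.
[GEF] = ½·((-2)·(1−(-1)) + (-6)·(-1−(-17/12)) + (-1)·(-17/12−1)) = ½·(-4 − 5/2 + 29/12) = -49/24, so the D-coordinate is (-49/24)/(-49/2) = 1/12.
[DGF] = ½·((-8)·(-17/12−(-1)) + (-2)·(-1−(-8)) + (-1)·(-8−(-17/12))) = ½·(10/3 − 14 + 79/12) = -49/24, so the E-coordinate is 1/12.
[DEG] = ½·((-8)·(1−(-17/12)) + (-6)·(-17/12−(-8)) + (-2)·(-8−1)) = ½·(-58/3 − 79/2 + 18) = -245/12, so the F-coordinate is 5/6.
Check: 1/12 + 1/12 + 5/6 = 1.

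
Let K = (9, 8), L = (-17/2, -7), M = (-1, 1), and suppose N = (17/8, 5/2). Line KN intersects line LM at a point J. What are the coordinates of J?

(-19/4, -3)

Barycentric coordinates of N with respect to KLM: (1/2, 1/4, 1/4).
On side LM the K-coordinate is zero; dropping N's K-weight 1/2 and renormalizing the remaining 1/4 : 1/4 gives weights 1/2, 1/2 on L, M.
J = (1/2)·(-17/2, -7) + (1/2)·(-1, 1) = (-19/4, -3).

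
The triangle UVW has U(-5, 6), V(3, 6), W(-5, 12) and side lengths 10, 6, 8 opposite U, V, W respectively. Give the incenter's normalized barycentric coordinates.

The incenter has barycentric coordinates proportional to the opposite side lengths: (10 : 6 : 8).
Normalizing by 10+6+8 = 24 gives (5/12, 1/4, 1/3).

(5/12, 1/4, 1/3)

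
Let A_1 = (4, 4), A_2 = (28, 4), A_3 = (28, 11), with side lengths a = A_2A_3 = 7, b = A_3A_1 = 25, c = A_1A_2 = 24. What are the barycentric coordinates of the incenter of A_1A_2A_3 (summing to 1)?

(1/8, 25/56, 3/7)

The incenter has barycentric coordinates proportional to the opposite side lengths: (7 : 25 : 24).
Normalizing by 7+25+24 = 56 gives (1/8, 25/56, 3/7).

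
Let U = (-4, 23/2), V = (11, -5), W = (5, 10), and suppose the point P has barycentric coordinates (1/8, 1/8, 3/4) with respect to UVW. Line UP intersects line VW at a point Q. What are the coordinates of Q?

Line UP meets VW where the U-coordinate vanishes; zeroing P's U-weight and renormalizing leaves V, W-weights 1/8 : 3/4 → (1/7, 6/7).
So Q = (1/7)·V + (6/7)·W = (41/7, 55/7).

(41/7, 55/7)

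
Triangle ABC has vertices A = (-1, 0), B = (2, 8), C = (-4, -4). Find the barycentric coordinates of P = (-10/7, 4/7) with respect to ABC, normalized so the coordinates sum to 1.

Signed area of the reference triangle: [ABC] = ½·((-1)·(8−(-4)) + 2·(-4−0) + (-4)·(0−8)) = ½·(-12 − 8 + 32) = 6.
[PBC] = ½·((-10/7)·(8−(-4)) + 2·(-4−(4/7)) + (-4)·(4/7−8)) = ½·(-120/7 − 64/7 + 208/7) = 12/7, so the A-coordinate is (12/7)/6 = 2/7.
[APC] = ½·((-1)·(4/7−(-4)) + (-10/7)·(-4−0) + (-4)·(0−(4/7))) = ½·(-32/7 + 40/7 + 16/7) = 12/7, so the B-coordinate is 2/7.
[ABP] = ½·((-1)·(8−(4/7)) + 2·(4/7−0) + (-10/7)·(0−8)) = ½·(-52/7 + 8/7 + 80/7) = 18/7, so the C-coordinate is 3/7.

(2/7, 2/7, 3/7)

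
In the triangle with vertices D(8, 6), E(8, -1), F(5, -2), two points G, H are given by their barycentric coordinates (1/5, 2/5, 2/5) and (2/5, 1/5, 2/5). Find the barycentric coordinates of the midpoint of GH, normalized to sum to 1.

Since both coordinate triples sum to 1, the midpoint's barycentrics are the componentwise average.
(1/5+2/5)/2 = 3/10; similarly 3/10 and 2/5.

(3/10, 3/10, 2/5)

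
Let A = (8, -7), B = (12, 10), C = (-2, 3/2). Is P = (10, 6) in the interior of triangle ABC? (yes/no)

yes

Barycentric coordinates of P: (13/68, 49/68, 3/34).
The three coordinates are positive, positive, positive; a point is interior exactly when all three are positive.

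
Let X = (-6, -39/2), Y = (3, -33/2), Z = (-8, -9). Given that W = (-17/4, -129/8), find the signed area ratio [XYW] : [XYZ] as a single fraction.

[XYZ] = ½·((-6)·(-33/2−(-9)) + 3·(-9−(-39/2)) + (-8)·(-39/2−(-33/2))) = ½·(45 + 63/2 + 24) = 201/4.
[XYW] = ½·((-6)·(-33/2−(-129/8)) + 3·(-129/8−(-39/2)) + (-17/4)·(-39/2−(-33/2))) = ½·(9/4 + 81/8 + 51/4) = 201/16, so the ratio is (201/16)/(201/4) = 1/4.

1/4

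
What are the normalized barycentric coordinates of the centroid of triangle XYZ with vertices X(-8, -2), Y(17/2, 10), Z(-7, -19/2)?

(1/3, 1/3, 1/3)

The centroid is the average of the vertices, so each weight is 1/3.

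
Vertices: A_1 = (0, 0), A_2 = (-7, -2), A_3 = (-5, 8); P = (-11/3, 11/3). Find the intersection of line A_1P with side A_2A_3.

(-11/2, 11/2)

Barycentric coordinates of P with respect to A_1A_2A_3: (1/3, 1/6, 1/2).
On side A_2A_3 the A_1-coordinate is zero; dropping P's A_1-weight 1/3 and renormalizing the remaining 1/6 : 1/2 gives weights 1/4, 3/4 on A_2, A_3.
Q = (1/4)·(-7, -2) + (3/4)·(-5, 8) = (-11/2, 11/2).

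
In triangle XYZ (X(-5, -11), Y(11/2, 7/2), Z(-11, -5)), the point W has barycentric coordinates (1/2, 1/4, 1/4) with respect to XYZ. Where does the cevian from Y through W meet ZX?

(-7, -9)

Line YW meets ZX where the Y-coordinate vanishes; zeroing W's Y-weight and renormalizing leaves Z, X-weights 1/4 : 1/2 → (1/3, 2/3).
So V = (1/3)·Z + (2/3)·X = (-7, -9).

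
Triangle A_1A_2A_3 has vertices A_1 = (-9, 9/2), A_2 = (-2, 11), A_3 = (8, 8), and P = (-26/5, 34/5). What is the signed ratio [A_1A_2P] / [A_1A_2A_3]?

[A_1A_2A_3] = ½·((-9)·(11−8) + (-2)·(8−(9/2)) + 8·(9/2−11)) = ½·(-27 − 7 − 52) = -43.
[A_1A_2P] = ½·((-9)·(11−(34/5)) + (-2)·(34/5−(9/2)) + (-26/5)·(9/2−11)) = ½·(-189/5 − 23/5 + 169/5) = -43/10, so the ratio is (-43/10)/(-43) = 1/10.

1/10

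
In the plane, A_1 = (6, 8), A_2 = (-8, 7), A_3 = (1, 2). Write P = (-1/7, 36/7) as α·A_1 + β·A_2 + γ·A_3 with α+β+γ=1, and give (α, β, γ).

Signed area of the reference triangle: [A_1A_2A_3] = ½·(6·(7−2) + (-8)·(2−8) + 1·(8−7)) = ½·(30 + 48 + 1) = 79/2.
[PA_2A_3] = ½·((-1/7)·(7−2) + (-8)·(2−(36/7)) + 1·(36/7−7)) = ½·(-5/7 + 176/7 − 13/7) = 79/7, so the A_1-coordinate is (79/7)/(79/2) = 2/7.
[A_1PA_3] = ½·(6·(36/7−2) + (-1/7)·(2−8) + 1·(8−(36/7))) = ½·(132/7 + 6/7 + 20/7) = 79/7, so the A_2-coordinate is 2/7.
[A_1A_2P] = ½·(6·(7−(36/7)) + (-8)·(36/7−8) + (-1/7)·(8−7)) = ½·(78/7 + 160/7 − 1/7) = 237/14, so the A_3-coordinate is 3/7.

(2/7, 2/7, 3/7)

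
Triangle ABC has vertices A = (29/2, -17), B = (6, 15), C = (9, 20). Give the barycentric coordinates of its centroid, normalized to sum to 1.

The centroid is the average of the vertices, so each weight is 1/3.

(1/3, 1/3, 1/3)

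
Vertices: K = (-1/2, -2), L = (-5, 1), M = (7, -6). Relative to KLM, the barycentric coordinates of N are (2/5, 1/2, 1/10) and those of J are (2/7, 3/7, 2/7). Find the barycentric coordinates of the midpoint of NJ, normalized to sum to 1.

(12/35, 13/28, 27/140)

Since both coordinate triples sum to 1, the midpoint's barycentrics are the componentwise average.
(2/5+2/7)/2 = 12/35; similarly 13/28 and 27/140.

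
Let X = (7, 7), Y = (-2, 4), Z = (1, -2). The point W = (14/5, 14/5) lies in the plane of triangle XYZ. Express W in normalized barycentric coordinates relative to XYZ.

Signed area of the reference triangle: [XYZ] = ½·(7·(4−(-2)) + (-2)·(-2−7) + 1·(7−4)) = ½·(42 + 18 + 3) = 63/2.
[WYZ] = ½·((14/5)·(4−(-2)) + (-2)·(-2−(14/5)) + 1·(14/5−4)) = ½·(84/5 + 48/5 − 6/5) = 63/5, so the X-coordinate is (63/5)/(63/2) = 2/5.
[XWZ] = ½·(7·(14/5−(-2)) + (14/5)·(-2−7) + 1·(7−(14/5))) = ½·(168/5 − 126/5 + 21/5) = 63/10, so the Y-coordinate is 1/5.
[XYW] = ½·(7·(4−(14/5)) + (-2)·(14/5−7) + (14/5)·(7−4)) = ½·(42/5 + 42/5 + 42/5) = 63/5, so the Z-coordinate is 2/5.

(2/5, 1/5, 2/5)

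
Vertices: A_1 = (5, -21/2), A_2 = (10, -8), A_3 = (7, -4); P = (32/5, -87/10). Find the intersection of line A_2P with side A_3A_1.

(11/2, -71/8)

Barycentric coordinates of P with respect to A_1A_2A_3: (3/5, 1/5, 1/5).
On side A_3A_1 the A_2-coordinate is zero; dropping P's A_2-weight 1/5 and renormalizing the remaining 1/5 : 3/5 gives weights 1/4, 3/4 on A_3, A_1.
Q = (1/4)·(7, -4) + (3/4)·(5, -21/2) = (11/2, -71/8).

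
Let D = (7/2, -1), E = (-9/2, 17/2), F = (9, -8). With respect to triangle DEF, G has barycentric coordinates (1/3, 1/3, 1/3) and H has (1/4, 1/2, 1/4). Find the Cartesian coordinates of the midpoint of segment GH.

Barycentric coordinates of the midpoint are the average: (7/24, 5/12, 7/24).
Converting: (7/24)·D + (5/12)·E + (7/24)·F = (85/48, 11/12).

(85/48, 11/12)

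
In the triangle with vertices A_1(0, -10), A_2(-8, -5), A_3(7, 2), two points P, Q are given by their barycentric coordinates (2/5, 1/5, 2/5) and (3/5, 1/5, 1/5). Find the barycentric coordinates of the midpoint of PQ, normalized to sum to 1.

(1/2, 1/5, 3/10)

Since both coordinate triples sum to 1, the midpoint's barycentrics are the componentwise average.
(2/5+3/5)/2 = 1/2; similarly 1/5 and 3/10.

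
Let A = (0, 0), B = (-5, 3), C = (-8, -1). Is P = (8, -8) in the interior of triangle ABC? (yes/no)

no

Barycentric coordinates of P: (85/29, -72/29, 16/29).
The three coordinates are positive, negative, positive; a point is interior exactly when all three are positive.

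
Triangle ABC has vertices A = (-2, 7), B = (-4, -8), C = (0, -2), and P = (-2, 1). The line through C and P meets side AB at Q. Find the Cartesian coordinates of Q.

Barycentric coordinates of P with respect to ABC: (1/2, 1/4, 1/4).
On side AB the C-coordinate is zero; dropping P's C-weight 1/4 and renormalizing the remaining 1/2 : 1/4 gives weights 2/3, 1/3 on A, B.
Q = (2/3)·(-2, 7) + (1/3)·(-4, -8) = (-8/3, 2).

(-8/3, 2)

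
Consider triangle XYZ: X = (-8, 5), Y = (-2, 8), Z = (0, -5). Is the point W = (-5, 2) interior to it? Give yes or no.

yes

Barycentric coordinates of W: (17/28, 1/14, 9/28).
The three coordinates are positive, positive, positive; a point is interior exactly when all three are positive.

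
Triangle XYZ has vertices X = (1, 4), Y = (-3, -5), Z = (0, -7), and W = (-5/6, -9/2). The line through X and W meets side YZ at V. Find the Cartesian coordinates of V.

Barycentric coordinates of W with respect to XYZ: (1/6, 1/3, 1/2).
On side YZ the X-coordinate is zero; dropping W's X-weight 1/6 and renormalizing the remaining 1/3 : 1/2 gives weights 2/5, 3/5 on Y, Z.
V = (2/5)·(-3, -5) + (3/5)·(0, -7) = (-6/5, -31/5).

(-6/5, -31/5)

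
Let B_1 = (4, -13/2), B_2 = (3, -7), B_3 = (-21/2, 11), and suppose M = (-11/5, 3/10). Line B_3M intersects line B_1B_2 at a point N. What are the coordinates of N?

(10/3, -41/6)

Barycentric coordinates of M with respect to B_1B_2B_3: (1/5, 2/5, 2/5).
On side B_1B_2 the B_3-coordinate is zero; dropping M's B_3-weight 2/5 and renormalizing the remaining 1/5 : 2/5 gives weights 1/3, 2/3 on B_1, B_2.
N = (1/3)·(4, -13/2) + (2/3)·(3, -7) = (10/3, -41/6).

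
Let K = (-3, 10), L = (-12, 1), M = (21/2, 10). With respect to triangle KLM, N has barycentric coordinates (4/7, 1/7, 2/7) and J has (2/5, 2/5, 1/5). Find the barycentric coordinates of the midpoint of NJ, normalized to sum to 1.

(17/35, 19/70, 17/70)

Since both coordinate triples sum to 1, the midpoint's barycentrics are the componentwise average.
(4/7+2/5)/2 = 17/35; similarly 19/70 and 17/70.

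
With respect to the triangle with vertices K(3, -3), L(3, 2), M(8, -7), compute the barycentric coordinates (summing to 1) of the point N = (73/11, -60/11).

(2/11, 1/11, 8/11)

Signed area of the reference triangle: [KLM] = ½·(3·(2−(-7)) + 3·(-7−(-3)) + 8·(-3−2)) = ½·(27 − 12 − 40) = -25/2.
[NLM] = ½·((73/11)·(2−(-7)) + 3·(-7−(-60/11)) + 8·(-60/11−2)) = ½·(657/11 − 51/11 − 656/11) = -25/11, so the K-coordinate is (-25/11)/(-25/2) = 2/11.
[KNM] = ½·(3·(-60/11−(-7)) + (73/11)·(-7−(-3)) + 8·(-3−(-60/11))) = ½·(51/11 − 292/11 + 216/11) = -25/22, so the L-coordinate is 1/11.
[KLN] = ½·(3·(2−(-60/11)) + 3·(-60/11−(-3)) + (73/11)·(-3−2)) = ½·(246/11 − 81/11 − 365/11) = -100/11, so the M-coordinate is 8/11.
Check: 2/11 + 1/11 + 8/11 = 1.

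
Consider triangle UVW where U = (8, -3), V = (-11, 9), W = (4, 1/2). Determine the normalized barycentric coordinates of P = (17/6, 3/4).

Signed area of the reference triangle: [UVW] = ½·(8·(9−(1/2)) + (-11)·(1/2−(-3)) + 4·(-3−9)) = ½·(68 − 77/2 − 48) = -37/4.
[PVW] = ½·((17/6)·(9−(1/2)) + (-11)·(1/2−(3/4)) + 4·(3/4−9)) = ½·(289/12 + 11/4 − 33) = -37/12, so the U-coordinate is (-37/12)/(-37/4) = 1/3.
[UPW] = ½·(8·(3/4−(1/2)) + (17/6)·(1/2−(-3)) + 4·(-3−(3/4))) = ½·(2 + 119/12 − 15) = -37/24, so the V-coordinate is 1/6.
[UVP] = ½·(8·(9−(3/4)) + (-11)·(3/4−(-3)) + (17/6)·(-3−9)) = ½·(66 − 165/4 − 34) = -37/8, so the W-coordinate is 1/2.

(1/3, 1/6, 1/2)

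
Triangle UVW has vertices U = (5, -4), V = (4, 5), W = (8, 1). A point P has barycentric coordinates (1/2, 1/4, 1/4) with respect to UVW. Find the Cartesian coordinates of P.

P = (1/2)·U + (1/4)·V + (1/4)·W.
x-coordinate: (1/2)·5 + (1/4)·4 + (1/4)·8 = 11/2.
y-coordinate: (1/2)·(-4) + (1/4)·5 + (1/4)·1 = -1/2.

(11/2, -1/2)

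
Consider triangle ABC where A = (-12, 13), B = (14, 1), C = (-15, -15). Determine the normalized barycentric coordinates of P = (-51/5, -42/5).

(3/20, 3/20, 7/10)

Signed area of the reference triangle: [ABC] = ½·((-12)·(1−(-15)) + 14·(-15−13) + (-15)·(13−1)) = ½·(-192 − 392 − 180) = -382.
[PBC] = ½·((-51/5)·(1−(-15)) + 14·(-15−(-42/5)) + (-15)·(-42/5−1)) = ½·(-816/5 − 462/5 + 141) = -573/10, so the A-coordinate is (-573/10)/(-382) = 3/20.
[APC] = ½·((-12)·(-42/5−(-15)) + (-51/5)·(-15−13) + (-15)·(13−(-42/5))) = ½·(-396/5 + 1428/5 − 321) = -573/10, so the B-coordinate is 3/20.
[ABP] = ½·((-12)·(1−(-42/5)) + 14·(-42/5−13) + (-51/5)·(13−1)) = ½·(-564/5 − 1498/5 − 612/5) = -1337/5, so the C-coordinate is 7/10.
Check: 3/20 + 3/20 + 7/10 = 1.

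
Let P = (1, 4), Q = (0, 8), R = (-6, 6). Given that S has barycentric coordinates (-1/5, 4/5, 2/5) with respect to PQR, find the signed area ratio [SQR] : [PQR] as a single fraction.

-1/5

The signed ratio [SQR]/[PQR] equals the barycentric coordinate of S at vertex P, which is -1/5.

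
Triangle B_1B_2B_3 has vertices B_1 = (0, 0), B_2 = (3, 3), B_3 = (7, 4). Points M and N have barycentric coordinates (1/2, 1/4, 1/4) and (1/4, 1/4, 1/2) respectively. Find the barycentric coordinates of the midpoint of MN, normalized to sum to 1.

Since both coordinate triples sum to 1, the midpoint's barycentrics are the componentwise average.
(1/2+1/4)/2 = 3/8; similarly 1/4 and 3/8.

(3/8, 1/4, 3/8)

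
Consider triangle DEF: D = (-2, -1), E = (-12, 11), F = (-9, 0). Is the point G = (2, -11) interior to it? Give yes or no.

no

Barycentric coordinates of G: (44/37, -33/37, 26/37).
The three coordinates are positive, negative, positive; a point is interior exactly when all three are positive.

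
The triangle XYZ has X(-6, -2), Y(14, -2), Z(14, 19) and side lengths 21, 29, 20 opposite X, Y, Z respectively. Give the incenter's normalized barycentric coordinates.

The incenter has barycentric coordinates proportional to the opposite side lengths: (21 : 29 : 20).
Normalizing by 21+29+20 = 70 gives (3/10, 29/70, 2/7).

(3/10, 29/70, 2/7)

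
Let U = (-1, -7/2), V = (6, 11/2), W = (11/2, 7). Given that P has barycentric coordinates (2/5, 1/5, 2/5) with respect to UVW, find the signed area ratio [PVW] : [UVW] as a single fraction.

2/5

The signed ratio [PVW]/[UVW] equals the barycentric coordinate of P at vertex U, which is 2/5.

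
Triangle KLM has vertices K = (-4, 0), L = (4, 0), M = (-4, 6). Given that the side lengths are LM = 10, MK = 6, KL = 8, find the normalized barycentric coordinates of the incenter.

The incenter has barycentric coordinates proportional to the opposite side lengths: (10 : 6 : 8).
Normalizing by 10+6+8 = 24 gives (5/12, 1/4, 1/3).

(5/12, 1/4, 1/3)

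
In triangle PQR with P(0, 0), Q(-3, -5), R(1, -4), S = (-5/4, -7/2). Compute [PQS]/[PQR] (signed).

1/4

[PQR] = ½·(0·(-5−(-4)) + (-3)·(-4−0) + 1·(0−(-5))) = ½·(0 + 12 + 5) = 17/2.
[PQS] = ½·(0·(-5−(-7/2)) + (-3)·(-7/2−0) + (-5/4)·(0−(-5))) = ½·(0 + 21/2 − 25/4) = 17/8, so the ratio is (17/8)/(17/2) = 1/4.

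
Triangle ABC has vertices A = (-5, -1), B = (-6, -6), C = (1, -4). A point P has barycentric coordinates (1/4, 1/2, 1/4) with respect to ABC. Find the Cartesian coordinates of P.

P = (1/4)·A + (1/2)·B + (1/4)·C.
x-coordinate: (1/4)·(-5) + (1/2)·(-6) + (1/4)·1 = -4.
y-coordinate: (1/4)·(-1) + (1/2)·(-6) + (1/4)·(-4) = -17/4.

(-4, -17/4)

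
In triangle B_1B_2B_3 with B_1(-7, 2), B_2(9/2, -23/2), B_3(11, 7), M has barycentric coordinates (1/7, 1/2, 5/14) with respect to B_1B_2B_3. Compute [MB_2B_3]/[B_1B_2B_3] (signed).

The signed ratio [MB_2B_3]/[B_1B_2B_3] equals the barycentric coordinate of M at vertex B_1, which is 1/7.

1/7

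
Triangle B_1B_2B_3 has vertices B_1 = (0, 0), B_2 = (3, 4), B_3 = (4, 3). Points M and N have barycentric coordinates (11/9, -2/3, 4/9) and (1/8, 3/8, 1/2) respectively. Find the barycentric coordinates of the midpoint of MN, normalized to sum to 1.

Since both coordinate triples sum to 1, the midpoint's barycentrics are the componentwise average.
(11/9+1/8)/2 = 97/144; similarly -7/48 and 17/36.

(97/144, -7/48, 17/36)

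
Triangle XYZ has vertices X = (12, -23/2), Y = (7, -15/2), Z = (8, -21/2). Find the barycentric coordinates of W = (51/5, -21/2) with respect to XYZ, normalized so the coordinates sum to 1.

(3/5, 1/5, 1/5)

Signed area of the reference triangle: [XYZ] = ½·(12·(-15/2−(-21/2)) + 7·(-21/2−(-23/2)) + 8·(-23/2−(-15/2))) = ½·(36 + 7 − 32) = 11/2.
[WYZ] = ½·((51/5)·(-15/2−(-21/2)) + 7·(-21/2−(-21/2)) + 8·(-21/2−(-15/2))) = ½·(153/5 + 0 − 24) = 33/10, so the X-coordinate is (33/10)/(11/2) = 3/5.
[XWZ] = ½·(12·(-21/2−(-21/2)) + (51/5)·(-21/2−(-23/2)) + 8·(-23/2−(-21/2))) = ½·(0 + 51/5 − 8) = 11/10, so the Y-coordinate is 1/5.
[XYW] = ½·(12·(-15/2−(-21/2)) + 7·(-21/2−(-23/2)) + (51/5)·(-23/2−(-15/2))) = ½·(36 + 7 − 204/5) = 11/10, so the Z-coordinate is 1/5.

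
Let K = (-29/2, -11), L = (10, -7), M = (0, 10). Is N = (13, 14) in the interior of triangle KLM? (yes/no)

no

Barycentric coordinates of N: (-522/913, 430/913, 1005/913).
The three coordinates are negative, positive, positive; a point is interior exactly when all three are positive.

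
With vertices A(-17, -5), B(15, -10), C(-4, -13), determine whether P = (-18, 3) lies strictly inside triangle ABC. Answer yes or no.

Barycentric coordinates of P: (346/191, 96/191, -251/191).
The three coordinates are positive, positive, negative; a point is interior exactly when all three are positive.

no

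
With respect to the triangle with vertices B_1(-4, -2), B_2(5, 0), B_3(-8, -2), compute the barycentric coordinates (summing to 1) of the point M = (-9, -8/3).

(5/6, -1/3, 1/2)

Signed area of the reference triangle: [B_1B_2B_3] = ½·((-4)·(0−(-2)) + 5·(-2−(-2)) + (-8)·(-2−0)) = ½·(-8 + 0 + 16) = 4.
[MB_2B_3] = ½·((-9)·(0−(-2)) + 5·(-2−(-8/3)) + (-8)·(-8/3−0)) = ½·(-18 + 10/3 + 64/3) = 10/3, so the B_1-coordinate is (10/3)/4 = 5/6.
[B_1MB_3] = ½·((-4)·(-8/3−(-2)) + (-9)·(-2−(-2)) + (-8)·(-2−(-8/3))) = ½·(8/3 + 0 − 16/3) = -4/3, so the B_2-coordinate is -1/3.
[B_1B_2M] = ½·((-4)·(0−(-8/3)) + 5·(-8/3−(-2)) + (-9)·(-2−0)) = ½·(-32/3 − 10/3 + 18) = 2, so the B_3-coordinate is 1/2.
Check: 5/6 − 1/3 + 1/2 = 1.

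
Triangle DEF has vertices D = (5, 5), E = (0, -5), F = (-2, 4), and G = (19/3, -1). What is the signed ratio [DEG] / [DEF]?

[DEF] = ½·(5·(-5−4) + 0·(4−5) + (-2)·(5−(-5))) = ½·(-45 + 0 − 20) = -65/2.
[DEG] = ½·(5·(-5−(-1)) + 0·(-1−5) + (19/3)·(5−(-5))) = ½·(-20 + 0 + 190/3) = 65/3, so the ratio is (65/3)/(-65/2) = -2/3.

-2/3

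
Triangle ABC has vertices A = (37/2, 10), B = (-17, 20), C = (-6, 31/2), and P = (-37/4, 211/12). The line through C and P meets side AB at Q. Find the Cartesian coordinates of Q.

(-99/10, 18)

Barycentric coordinates of P with respect to ABC: (1/6, 2/3, 1/6).
On side AB the C-coordinate is zero; dropping P's C-weight 1/6 and renormalizing the remaining 1/6 : 2/3 gives weights 1/5, 4/5 on A, B.
Q = (1/5)·(37/2, 10) + (4/5)·(-17, 20) = (-99/10, 18).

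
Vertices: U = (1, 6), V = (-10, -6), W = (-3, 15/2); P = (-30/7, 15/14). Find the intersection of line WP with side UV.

(-9/2, 0)

Barycentric coordinates of P with respect to UVW: (3/7, 3/7, 1/7).
On side UV the W-coordinate is zero; dropping P's W-weight 1/7 and renormalizing the remaining 3/7 : 3/7 gives weights 1/2, 1/2 on U, V.
Q = (1/2)·(1, 6) + (1/2)·(-10, -6) = (-9/2, 0).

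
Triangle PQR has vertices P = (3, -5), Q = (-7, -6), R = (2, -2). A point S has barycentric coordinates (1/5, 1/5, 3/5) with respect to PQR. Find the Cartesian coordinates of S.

S = (1/5)·P + (1/5)·Q + (3/5)·R.
x-coordinate: (1/5)·3 + (1/5)·(-7) + (3/5)·2 = 2/5.
y-coordinate: (1/5)·(-5) + (1/5)·(-6) + (3/5)·(-2) = -17/5.

(2/5, -17/5)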